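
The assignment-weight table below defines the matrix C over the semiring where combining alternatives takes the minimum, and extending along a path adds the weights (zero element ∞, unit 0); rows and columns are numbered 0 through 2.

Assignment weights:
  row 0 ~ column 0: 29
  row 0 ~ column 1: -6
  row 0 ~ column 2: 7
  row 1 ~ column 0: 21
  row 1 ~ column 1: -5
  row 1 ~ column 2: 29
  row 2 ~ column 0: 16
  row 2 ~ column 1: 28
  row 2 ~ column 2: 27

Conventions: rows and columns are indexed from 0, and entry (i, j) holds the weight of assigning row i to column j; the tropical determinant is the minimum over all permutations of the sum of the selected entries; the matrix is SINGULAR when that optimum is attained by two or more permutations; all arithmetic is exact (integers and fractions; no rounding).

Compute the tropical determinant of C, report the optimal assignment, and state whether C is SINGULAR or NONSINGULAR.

σ = (0, 1, 2): 29 + (-5) + 27 = 51
σ = (0, 2, 1): 29 + 29 + 28 = 86
σ = (1, 0, 2): (-6) + 21 + 27 = 42
σ = (1, 2, 0): (-6) + 29 + 16 = 39
σ = (2, 0, 1): 7 + 21 + 28 = 56
σ = (2, 1, 0): 7 + (-5) + 16 = 18
Optimal value attained by: σ = (2, 1, 0).
Answer: det⊕(C) = 18; verdict: NONSINGULAR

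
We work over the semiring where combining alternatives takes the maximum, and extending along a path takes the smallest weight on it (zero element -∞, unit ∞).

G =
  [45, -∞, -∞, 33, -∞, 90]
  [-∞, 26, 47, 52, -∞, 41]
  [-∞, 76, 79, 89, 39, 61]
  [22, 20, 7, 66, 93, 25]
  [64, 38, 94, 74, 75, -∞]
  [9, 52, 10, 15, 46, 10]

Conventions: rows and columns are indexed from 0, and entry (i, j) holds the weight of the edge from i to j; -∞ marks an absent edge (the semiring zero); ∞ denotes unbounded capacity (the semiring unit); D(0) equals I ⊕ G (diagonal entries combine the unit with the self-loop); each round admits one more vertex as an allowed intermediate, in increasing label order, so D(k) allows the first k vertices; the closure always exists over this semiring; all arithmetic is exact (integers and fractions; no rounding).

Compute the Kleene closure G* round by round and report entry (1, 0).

D(0):
  [∞, -∞, -∞, 33, -∞, 90]
  [-∞, ∞, 47, 52, -∞, 41]
  [-∞, 76, ∞, 89, 39, 61]
  [22, 20, 7, ∞, 93, 25]
  [64, 38, 94, 74, ∞, -∞]
  [9, 52, 10, 15, 46, ∞]
D(1):
  [∞, -∞, -∞, 33, -∞, 90]
  [-∞, ∞, 47, 52, -∞, 41]
  [-∞, 76, ∞, 89, 39, 61]
  [22, 20, 7, ∞, 93, 25]
  [64, 38, 94, 74, ∞, 64]
  [9, 52, 10, 15, 46, ∞]
D(2):
  [∞, -∞, -∞, 33, -∞, 90]
  [-∞, ∞, 47, 52, -∞, 41]
  [-∞, 76, ∞, 89, 39, 61]
  [22, 20, 20, ∞, 93, 25]
  [64, 38, 94, 74, ∞, 64]
  [9, 52, 47, 52, 46, ∞]
D(3):
  [∞, -∞, -∞, 33, -∞, 90]
  [-∞, ∞, 47, 52, 39, 47]
  [-∞, 76, ∞, 89, 39, 61]
  [22, 20, 20, ∞, 93, 25]
  [64, 76, 94, 89, ∞, 64]
  [9, 52, 47, 52, 46, ∞]
D(4):
  [∞, 20, 20, 33, 33, 90]
  [22, ∞, 47, 52, 52, 47]
  [22, 76, ∞, 89, 89, 61]
  [22, 20, 20, ∞, 93, 25]
  [64, 76, 94, 89, ∞, 64]
  [22, 52, 47, 52, 52, ∞]
D(5):
  [∞, 33, 33, 33, 33, 90]
  [52, ∞, 52, 52, 52, 52]
  [64, 76, ∞, 89, 89, 64]
  [64, 76, 93, ∞, 93, 64]
  [64, 76, 94, 89, ∞, 64]
  [52, 52, 52, 52, 52, ∞]
D(6):
  [∞, 52, 52, 52, 52, 90]
  [52, ∞, 52, 52, 52, 52]
  [64, 76, ∞, 89, 89, 64]
  [64, 76, 93, ∞, 93, 64]
  [64, 76, 94, 89, ∞, 64]
  [52, 52, 52, 52, 52, ∞]
Answer: G*[1][0] = 52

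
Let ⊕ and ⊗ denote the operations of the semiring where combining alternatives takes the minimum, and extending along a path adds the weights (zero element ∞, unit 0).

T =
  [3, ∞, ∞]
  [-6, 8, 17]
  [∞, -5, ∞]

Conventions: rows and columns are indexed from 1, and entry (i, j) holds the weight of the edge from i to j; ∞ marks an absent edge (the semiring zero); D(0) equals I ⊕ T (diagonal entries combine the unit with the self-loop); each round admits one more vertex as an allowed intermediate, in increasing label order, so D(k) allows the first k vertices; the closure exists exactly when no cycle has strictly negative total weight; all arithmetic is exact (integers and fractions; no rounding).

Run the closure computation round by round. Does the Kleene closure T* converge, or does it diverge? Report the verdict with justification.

D(0):
  [0, ∞, ∞]
  [-6, 0, 17]
  [∞, -5, 0]
D(1):
  [0, ∞, ∞]
  [-6, 0, 17]
  [∞, -5, 0]
D(2):
  [0, ∞, ∞]
  [-6, 0, 17]
  [-11, -5, 0]
D(3):
  [0, ∞, ∞]
  [-6, 0, 17]
  [-11, -5, 0]
Key observation: every diagonal entry stays at the unit through all rounds, so no improving cycle exists.
Answer: CONVERGES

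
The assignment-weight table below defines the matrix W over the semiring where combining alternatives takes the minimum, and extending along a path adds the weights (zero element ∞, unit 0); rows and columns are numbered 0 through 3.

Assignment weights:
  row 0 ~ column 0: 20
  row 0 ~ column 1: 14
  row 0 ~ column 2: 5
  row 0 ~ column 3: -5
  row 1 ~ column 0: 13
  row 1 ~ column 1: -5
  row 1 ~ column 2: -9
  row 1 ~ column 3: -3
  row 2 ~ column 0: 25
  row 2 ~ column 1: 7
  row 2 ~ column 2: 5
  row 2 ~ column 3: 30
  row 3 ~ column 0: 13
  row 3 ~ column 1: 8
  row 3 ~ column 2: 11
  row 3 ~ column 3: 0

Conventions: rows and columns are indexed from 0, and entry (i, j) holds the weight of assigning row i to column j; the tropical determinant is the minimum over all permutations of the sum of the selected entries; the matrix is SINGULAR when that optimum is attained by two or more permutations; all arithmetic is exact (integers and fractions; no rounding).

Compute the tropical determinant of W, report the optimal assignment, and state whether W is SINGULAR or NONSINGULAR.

σ = (0, 1, 2, 3): 20 + (-5) + 5 + 0 = 20
σ = (0, 1, 3, 2): 20 + (-5) + 30 + 11 = 56
σ = (0, 2, 1, 3): 20 + (-9) + 7 + 0 = 18
σ = (0, 2, 3, 1): 20 + (-9) + 30 + 8 = 49
σ = (0, 3, 1, 2): 20 + (-3) + 7 + 11 = 35
σ = (0, 3, 2, 1): 20 + (-3) + 5 + 8 = 30
σ = (1, 0, 2, 3): 14 + 13 + 5 + 0 = 32
σ = (1, 0, 3, 2): 14 + 13 + 30 + 11 = 68
σ = (1, 2, 0, 3): 14 + (-9) + 25 + 0 = 30
σ = (1, 2, 3, 0): 14 + (-9) + 30 + 13 = 48
σ = (1, 3, 0, 2): 14 + (-3) + 25 + 11 = 47
σ = (1, 3, 2, 0): 14 + (-3) + 5 + 13 = 29
σ = (2, 0, 1, 3): 5 + 13 + 7 + 0 = 25
σ = (2, 0, 3, 1): 5 + 13 + 30 + 8 = 56
σ = (2, 1, 0, 3): 5 + (-5) + 25 + 0 = 25
σ = (2, 1, 3, 0): 5 + (-5) + 30 + 13 = 43
σ = (2, 3, 0, 1): 5 + (-3) + 25 + 8 = 35
σ = (2, 3, 1, 0): 5 + (-3) + 7 + 13 = 22
σ = (3, 0, 1, 2): (-5) + 13 + 7 + 11 = 26
σ = (3, 0, 2, 1): (-5) + 13 + 5 + 8 = 21
σ = (3, 1, 0, 2): (-5) + (-5) + 25 + 11 = 26
σ = (3, 1, 2, 0): (-5) + (-5) + 5 + 13 = 8
σ = (3, 2, 0, 1): (-5) + (-9) + 25 + 8 = 19
σ = (3, 2, 1, 0): (-5) + (-9) + 7 + 13 = 6
Optimal value attained by: σ = (3, 2, 1, 0).
Answer: det⊕(W) = 6; verdict: NONSINGULAR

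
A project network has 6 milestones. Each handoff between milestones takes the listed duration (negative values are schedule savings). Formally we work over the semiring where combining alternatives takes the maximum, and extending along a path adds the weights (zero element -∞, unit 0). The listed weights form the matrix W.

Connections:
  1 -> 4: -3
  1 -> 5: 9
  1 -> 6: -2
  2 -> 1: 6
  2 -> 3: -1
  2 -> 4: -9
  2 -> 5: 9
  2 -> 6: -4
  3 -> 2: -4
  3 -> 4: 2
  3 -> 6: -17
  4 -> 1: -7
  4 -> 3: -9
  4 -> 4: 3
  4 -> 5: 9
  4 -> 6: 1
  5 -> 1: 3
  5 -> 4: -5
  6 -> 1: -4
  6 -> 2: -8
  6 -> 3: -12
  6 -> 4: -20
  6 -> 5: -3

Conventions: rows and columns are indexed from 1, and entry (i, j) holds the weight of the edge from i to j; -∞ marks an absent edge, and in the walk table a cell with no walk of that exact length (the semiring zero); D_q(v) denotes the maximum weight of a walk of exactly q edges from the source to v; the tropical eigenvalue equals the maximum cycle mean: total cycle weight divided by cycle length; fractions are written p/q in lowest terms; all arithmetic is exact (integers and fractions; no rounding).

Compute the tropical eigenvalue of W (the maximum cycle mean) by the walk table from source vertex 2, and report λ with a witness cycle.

q=0: [-∞, 0, -∞, -∞, -∞, -∞]
q=1: [6, -∞, -1, -9, 9, -4]
q=2: [12, -5, -16, 4, 15, 4]
q=3: [18, -4, -5, 10, 21, 10]
q=4: [24, 2, 1, 16, 27, 16]
q=5: [30, 8, 7, 22, 33, 22]
q=6: [36, 14, 13, 28, 39, 28]
Optimal cycle mean attained by: cycle 1->5->1, total 9 + 3, length 2.
Answer: λ = 6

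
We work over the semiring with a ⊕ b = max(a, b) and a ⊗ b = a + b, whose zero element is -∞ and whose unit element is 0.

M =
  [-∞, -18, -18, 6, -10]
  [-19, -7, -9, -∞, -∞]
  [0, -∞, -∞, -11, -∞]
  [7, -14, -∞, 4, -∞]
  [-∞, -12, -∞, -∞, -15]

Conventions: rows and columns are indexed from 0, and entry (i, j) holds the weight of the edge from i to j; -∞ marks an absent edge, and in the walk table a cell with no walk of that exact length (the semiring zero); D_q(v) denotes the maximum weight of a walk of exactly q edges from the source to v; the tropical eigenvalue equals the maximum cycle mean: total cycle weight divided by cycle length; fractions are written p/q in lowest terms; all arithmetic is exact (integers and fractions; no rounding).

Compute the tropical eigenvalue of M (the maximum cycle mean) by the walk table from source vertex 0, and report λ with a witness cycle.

q=0: [0, -∞, -∞, -∞, -∞]
q=1: [-∞, -18, -18, 6, -10]
q=2: [13, -8, -27, 10, -25]
q=3: [17, -4, -5, 19, 3]
q=4: [26, 5, -1, 23, 7]
q=5: [30, 9, 8, 32, 16]
Optimal cycle mean attained by: cycle 0->3->0, total 6 + 7, length 2.
Answer: λ = 13/2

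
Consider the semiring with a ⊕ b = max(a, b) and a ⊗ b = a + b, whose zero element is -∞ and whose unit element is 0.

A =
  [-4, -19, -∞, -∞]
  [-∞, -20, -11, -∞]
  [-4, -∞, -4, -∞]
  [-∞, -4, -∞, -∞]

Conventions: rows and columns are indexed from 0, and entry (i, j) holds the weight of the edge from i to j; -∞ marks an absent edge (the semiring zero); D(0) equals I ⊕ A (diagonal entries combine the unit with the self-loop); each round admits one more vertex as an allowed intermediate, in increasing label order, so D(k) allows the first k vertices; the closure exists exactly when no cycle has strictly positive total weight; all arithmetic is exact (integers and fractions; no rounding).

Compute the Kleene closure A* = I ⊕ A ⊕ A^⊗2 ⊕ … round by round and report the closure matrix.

D(0):
  [0, -19, -∞, -∞]
  [-∞, 0, -11, -∞]
  [-4, -∞, 0, -∞]
  [-∞, -4, -∞, 0]
D(1):
  [0, -19, -∞, -∞]
  [-∞, 0, -11, -∞]
  [-4, -23, 0, -∞]
  [-∞, -4, -∞, 0]
D(2):
  [0, -19, -30, -∞]
  [-∞, 0, -11, -∞]
  [-4, -23, 0, -∞]
  [-∞, -4, -15, 0]
D(3):
  [0, -19, -30, -∞]
  [-15, 0, -11, -∞]
  [-4, -23, 0, -∞]
  [-19, -4, -15, 0]
D(4):
  [0, -19, -30, -∞]
  [-15, 0, -11, -∞]
  [-4, -23, 0, -∞]
  [-19, -4, -15, 0]
Answer: A* = [[0, -19, -30, -∞], [-15, 0, -11, -∞], [-4, -23, 0, -∞], [-19, -4, -15, 0]]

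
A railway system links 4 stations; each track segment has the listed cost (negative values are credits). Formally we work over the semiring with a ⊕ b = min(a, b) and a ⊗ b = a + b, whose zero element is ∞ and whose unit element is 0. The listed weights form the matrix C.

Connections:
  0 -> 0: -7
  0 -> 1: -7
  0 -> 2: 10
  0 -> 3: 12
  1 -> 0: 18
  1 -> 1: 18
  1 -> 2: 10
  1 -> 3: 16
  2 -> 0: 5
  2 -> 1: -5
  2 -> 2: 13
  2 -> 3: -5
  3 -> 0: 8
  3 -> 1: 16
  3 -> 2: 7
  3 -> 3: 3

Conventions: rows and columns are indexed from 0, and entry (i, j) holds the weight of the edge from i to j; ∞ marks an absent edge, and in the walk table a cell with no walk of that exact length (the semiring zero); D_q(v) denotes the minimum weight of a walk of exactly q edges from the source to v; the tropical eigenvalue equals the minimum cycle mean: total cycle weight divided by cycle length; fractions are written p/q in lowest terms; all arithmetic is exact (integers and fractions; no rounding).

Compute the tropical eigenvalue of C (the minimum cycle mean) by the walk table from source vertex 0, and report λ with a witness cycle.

q=0: [0, ∞, ∞, ∞]
q=1: [-7, -7, 10, 12]
q=2: [-14, -14, 3, 5]
q=3: [-21, -21, -4, -2]
q=4: [-28, -28, -11, -9]
Optimal cycle mean attained by: cycle 0->0, total (-7), length 1.
Answer: λ = -7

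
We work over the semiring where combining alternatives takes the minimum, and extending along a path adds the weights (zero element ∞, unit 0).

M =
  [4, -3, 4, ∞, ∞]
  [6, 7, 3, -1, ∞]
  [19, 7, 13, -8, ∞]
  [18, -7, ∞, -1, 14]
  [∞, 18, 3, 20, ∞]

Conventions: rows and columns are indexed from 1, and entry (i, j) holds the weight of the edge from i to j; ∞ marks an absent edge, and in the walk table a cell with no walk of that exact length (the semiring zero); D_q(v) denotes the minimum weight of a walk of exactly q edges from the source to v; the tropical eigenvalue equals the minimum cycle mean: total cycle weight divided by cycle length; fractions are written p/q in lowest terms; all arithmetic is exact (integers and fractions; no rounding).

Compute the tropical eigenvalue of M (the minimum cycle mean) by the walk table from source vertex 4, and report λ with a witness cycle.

q=0: [∞, ∞, ∞, 0, ∞]
q=1: [18, -7, ∞, -1, 14]
q=2: [-1, -8, -4, -8, 13]
q=3: [-2, -15, -5, -12, 6]
q=4: [-9, -19, -12, -16, 2]
q=5: [-13, -23, -16, -20, -2]
Optimal cycle mean attained by: cycle 2->3->4->2, total 3 + (-8) + (-7), length 3.
Answer: λ = -4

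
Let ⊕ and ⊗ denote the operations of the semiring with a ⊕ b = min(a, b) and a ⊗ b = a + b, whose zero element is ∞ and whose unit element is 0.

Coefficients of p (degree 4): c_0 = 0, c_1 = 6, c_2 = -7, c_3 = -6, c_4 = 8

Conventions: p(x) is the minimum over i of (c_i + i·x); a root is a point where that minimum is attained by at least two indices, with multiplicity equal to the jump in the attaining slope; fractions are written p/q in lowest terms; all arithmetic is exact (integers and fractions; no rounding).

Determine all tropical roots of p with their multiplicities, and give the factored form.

hull edge (i=0, c=0) to (i=2, c=-7): slope -7/2, span 2
hull edge (i=2, c=-7) to (i=3, c=-6): slope 1, span 1
hull edge (i=3, c=-6) to (i=4, c=8): slope 14, span 1
Factored form: p(x) = 8 ⊗ (x ⊕ (-14)) ⊗ (x ⊕ (-1)) ⊗ (x ⊕ 7/2) ⊗ (x ⊕ 7/2)
Answer: roots = -14 (mult 1), -1 (mult 1), 7/2 (mult 2)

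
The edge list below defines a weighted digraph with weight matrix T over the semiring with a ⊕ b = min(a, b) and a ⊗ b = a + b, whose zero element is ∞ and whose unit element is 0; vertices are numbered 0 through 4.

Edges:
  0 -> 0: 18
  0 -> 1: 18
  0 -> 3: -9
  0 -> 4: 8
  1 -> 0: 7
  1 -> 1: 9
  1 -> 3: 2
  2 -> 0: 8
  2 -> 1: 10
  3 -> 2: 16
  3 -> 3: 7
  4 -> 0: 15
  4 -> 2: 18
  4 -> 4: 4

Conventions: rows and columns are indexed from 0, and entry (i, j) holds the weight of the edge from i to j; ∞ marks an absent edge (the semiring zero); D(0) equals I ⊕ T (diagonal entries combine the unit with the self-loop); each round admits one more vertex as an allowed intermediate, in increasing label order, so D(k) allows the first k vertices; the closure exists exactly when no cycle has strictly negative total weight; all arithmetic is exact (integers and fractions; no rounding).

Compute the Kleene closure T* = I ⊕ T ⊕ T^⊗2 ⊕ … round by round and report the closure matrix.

D(0):
  [0, 18, ∞, -9, 8]
  [7, 0, ∞, 2, ∞]
  [8, 10, 0, ∞, ∞]
  [∞, ∞, 16, 0, ∞]
  [15, ∞, 18, ∞, 0]
D(1):
  [0, 18, ∞, -9, 8]
  [7, 0, ∞, -2, 15]
  [8, 10, 0, -1, 16]
  [∞, ∞, 16, 0, ∞]
  [15, 33, 18, 6, 0]
D(2):
  [0, 18, ∞, -9, 8]
  [7, 0, ∞, -2, 15]
  [8, 10, 0, -1, 16]
  [∞, ∞, 16, 0, ∞]
  [15, 33, 18, 6, 0]
D(3):
  [0, 18, ∞, -9, 8]
  [7, 0, ∞, -2, 15]
  [8, 10, 0, -1, 16]
  [24, 26, 16, 0, 32]
  [15, 28, 18, 6, 0]
D(4):
  [0, 17, 7, -9, 8]
  [7, 0, 14, -2, 15]
  [8, 10, 0, -1, 16]
  [24, 26, 16, 0, 32]
  [15, 28, 18, 6, 0]
D(5):
  [0, 17, 7, -9, 8]
  [7, 0, 14, -2, 15]
  [8, 10, 0, -1, 16]
  [24, 26, 16, 0, 32]
  [15, 28, 18, 6, 0]
Answer: T* = [[0, 17, 7, -9, 8], [7, 0, 14, -2, 15], [8, 10, 0, -1, 16], [24, 26, 16, 0, 32], [15, 28, 18, 6, 0]]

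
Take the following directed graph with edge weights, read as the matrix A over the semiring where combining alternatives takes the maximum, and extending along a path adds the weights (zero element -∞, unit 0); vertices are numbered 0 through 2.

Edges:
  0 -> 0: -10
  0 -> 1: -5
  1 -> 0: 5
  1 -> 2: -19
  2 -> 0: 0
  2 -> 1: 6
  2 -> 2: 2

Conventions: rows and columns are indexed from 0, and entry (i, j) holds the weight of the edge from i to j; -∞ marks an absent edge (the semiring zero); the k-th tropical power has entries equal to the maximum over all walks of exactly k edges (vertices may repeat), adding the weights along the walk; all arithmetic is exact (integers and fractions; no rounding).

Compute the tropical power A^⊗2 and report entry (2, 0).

A^⊗2:
  [0, -15, -24]
  [-5, 0, -17]
  [11, 8, 4]
Key observation: the optimum is the walk 2->1->0, with weight 6 + 5 = 11.
Optimal value attained by: walk 2->1->0.
Answer: (A^⊗2)[2][0] = 11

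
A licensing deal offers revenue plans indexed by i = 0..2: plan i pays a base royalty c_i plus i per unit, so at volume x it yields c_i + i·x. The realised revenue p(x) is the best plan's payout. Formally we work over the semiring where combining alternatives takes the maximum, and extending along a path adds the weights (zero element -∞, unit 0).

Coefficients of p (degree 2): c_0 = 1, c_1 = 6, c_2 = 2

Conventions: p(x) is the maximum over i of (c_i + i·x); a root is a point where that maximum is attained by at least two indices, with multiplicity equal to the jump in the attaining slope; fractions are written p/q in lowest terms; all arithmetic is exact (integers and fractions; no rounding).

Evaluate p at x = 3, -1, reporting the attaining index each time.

p(3) = max(1+0·3=1, 6+1·3=9, 2+2·3=8) = 9 (attained by i=1)
p(-1) = max(1+0·(-1)=1, 6+1·(-1)=5, 2+2·(-1)=0) = 5 (attained by i=1)
Answer: p(3) = 9; p(-1) = 5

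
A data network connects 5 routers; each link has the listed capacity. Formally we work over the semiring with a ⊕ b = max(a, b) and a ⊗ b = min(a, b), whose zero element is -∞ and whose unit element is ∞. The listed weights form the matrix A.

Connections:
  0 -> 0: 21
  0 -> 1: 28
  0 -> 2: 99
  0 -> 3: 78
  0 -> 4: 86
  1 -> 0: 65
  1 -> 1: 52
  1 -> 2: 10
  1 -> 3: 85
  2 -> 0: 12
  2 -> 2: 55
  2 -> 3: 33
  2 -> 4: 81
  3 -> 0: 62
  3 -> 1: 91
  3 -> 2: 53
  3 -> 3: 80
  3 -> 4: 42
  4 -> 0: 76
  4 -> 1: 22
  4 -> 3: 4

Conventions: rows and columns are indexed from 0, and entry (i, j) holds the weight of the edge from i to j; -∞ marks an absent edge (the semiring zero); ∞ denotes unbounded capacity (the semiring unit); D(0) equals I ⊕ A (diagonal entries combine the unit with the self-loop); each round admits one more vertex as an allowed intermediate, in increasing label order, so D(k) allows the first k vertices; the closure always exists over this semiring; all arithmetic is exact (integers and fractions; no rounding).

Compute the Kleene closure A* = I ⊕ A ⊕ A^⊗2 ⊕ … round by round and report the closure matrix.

D(0):
  [∞, 28, 99, 78, 86]
  [65, ∞, 10, 85, -∞]
  [12, -∞, ∞, 33, 81]
  [62, 91, 53, ∞, 42]
  [76, 22, -∞, 4, ∞]
D(1):
  [∞, 28, 99, 78, 86]
  [65, ∞, 65, 85, 65]
  [12, 12, ∞, 33, 81]
  [62, 91, 62, ∞, 62]
  [76, 28, 76, 76, ∞]
D(2):
  [∞, 28, 99, 78, 86]
  [65, ∞, 65, 85, 65]
  [12, 12, ∞, 33, 81]
  [65, 91, 65, ∞, 65]
  [76, 28, 76, 76, ∞]
D(3):
  [∞, 28, 99, 78, 86]
  [65, ∞, 65, 85, 65]
  [12, 12, ∞, 33, 81]
  [65, 91, 65, ∞, 65]
  [76, 28, 76, 76, ∞]
D(4):
  [∞, 78, 99, 78, 86]
  [65, ∞, 65, 85, 65]
  [33, 33, ∞, 33, 81]
  [65, 91, 65, ∞, 65]
  [76, 76, 76, 76, ∞]
D(5):
  [∞, 78, 99, 78, 86]
  [65, ∞, 65, 85, 65]
  [76, 76, ∞, 76, 81]
  [65, 91, 65, ∞, 65]
  [76, 76, 76, 76, ∞]
Answer: A* = [[∞, 78, 99, 78, 86], [65, ∞, 65, 85, 65], [76, 76, ∞, 76, 81], [65, 91, 65, ∞, 65], [76, 76, 76, 76, ∞]]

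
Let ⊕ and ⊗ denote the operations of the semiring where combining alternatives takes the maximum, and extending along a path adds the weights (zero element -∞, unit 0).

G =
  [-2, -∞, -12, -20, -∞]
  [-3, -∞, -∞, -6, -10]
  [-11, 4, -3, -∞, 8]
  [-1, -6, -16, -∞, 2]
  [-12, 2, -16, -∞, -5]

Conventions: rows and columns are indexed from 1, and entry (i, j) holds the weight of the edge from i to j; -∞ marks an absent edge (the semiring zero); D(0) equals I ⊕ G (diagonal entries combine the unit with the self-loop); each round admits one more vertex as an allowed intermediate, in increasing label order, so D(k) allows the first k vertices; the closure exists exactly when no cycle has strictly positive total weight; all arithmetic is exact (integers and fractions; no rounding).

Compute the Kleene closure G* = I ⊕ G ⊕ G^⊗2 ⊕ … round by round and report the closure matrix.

D(0):
  [0, -∞, -12, -20, -∞]
  [-3, 0, -∞, -6, -10]
  [-11, 4, 0, -∞, 8]
  [-1, -6, -16, 0, 2]
  [-12, 2, -16, -∞, 0]
D(1):
  [0, -∞, -12, -20, -∞]
  [-3, 0, -15, -6, -10]
  [-11, 4, 0, -31, 8]
  [-1, -6, -13, 0, 2]
  [-12, 2, -16, -32, 0]
D(2):
  [0, -∞, -12, -20, -∞]
  [-3, 0, -15, -6, -10]
  [1, 4, 0, -2, 8]
  [-1, -6, -13, 0, 2]
  [-1, 2, -13, -4, 0]
D(3):
  [0, -8, -12, -14, -4]
  [-3, 0, -15, -6, -7]
  [1, 4, 0, -2, 8]
  [-1, -6, -13, 0, 2]
  [-1, 2, -13, -4, 0]
D(4):
  [0, -8, -12, -14, -4]
  [-3, 0, -15, -6, -4]
  [1, 4, 0, -2, 8]
  [-1, -6, -13, 0, 2]
  [-1, 2, -13, -4, 0]
D(5):
  [0, -2, -12, -8, -4]
  [-3, 0, -15, -6, -4]
  [7, 10, 0, 4, 8]
  [1, 4, -11, 0, 2]
  [-1, 2, -13, -4, 0]
Answer: G* = [[0, -2, -12, -8, -4], [-3, 0, -15, -6, -4], [7, 10, 0, 4, 8], [1, 4, -11, 0, 2], [-1, 2, -13, -4, 0]]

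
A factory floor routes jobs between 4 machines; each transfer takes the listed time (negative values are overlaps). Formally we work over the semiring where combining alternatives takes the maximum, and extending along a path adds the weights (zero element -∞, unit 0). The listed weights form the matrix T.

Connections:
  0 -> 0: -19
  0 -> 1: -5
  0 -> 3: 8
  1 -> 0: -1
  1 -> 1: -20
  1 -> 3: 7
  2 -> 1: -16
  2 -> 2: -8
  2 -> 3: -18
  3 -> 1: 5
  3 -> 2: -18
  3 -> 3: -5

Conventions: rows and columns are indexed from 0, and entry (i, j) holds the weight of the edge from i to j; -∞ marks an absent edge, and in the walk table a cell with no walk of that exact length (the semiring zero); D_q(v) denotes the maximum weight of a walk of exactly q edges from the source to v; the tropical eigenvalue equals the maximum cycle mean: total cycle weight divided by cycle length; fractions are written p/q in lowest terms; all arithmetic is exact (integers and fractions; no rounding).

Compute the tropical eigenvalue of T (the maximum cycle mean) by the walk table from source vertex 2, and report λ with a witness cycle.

q=0: [-∞, -∞, 0, -∞]
q=1: [-∞, -16, -8, -18]
q=2: [-17, -13, -16, -9]
q=3: [-14, -4, -24, -6]
q=4: [-5, -1, -24, 3]
Optimal cycle mean attained by: cycle 1->3->1, total 7 + 5, length 2.
Answer: λ = 6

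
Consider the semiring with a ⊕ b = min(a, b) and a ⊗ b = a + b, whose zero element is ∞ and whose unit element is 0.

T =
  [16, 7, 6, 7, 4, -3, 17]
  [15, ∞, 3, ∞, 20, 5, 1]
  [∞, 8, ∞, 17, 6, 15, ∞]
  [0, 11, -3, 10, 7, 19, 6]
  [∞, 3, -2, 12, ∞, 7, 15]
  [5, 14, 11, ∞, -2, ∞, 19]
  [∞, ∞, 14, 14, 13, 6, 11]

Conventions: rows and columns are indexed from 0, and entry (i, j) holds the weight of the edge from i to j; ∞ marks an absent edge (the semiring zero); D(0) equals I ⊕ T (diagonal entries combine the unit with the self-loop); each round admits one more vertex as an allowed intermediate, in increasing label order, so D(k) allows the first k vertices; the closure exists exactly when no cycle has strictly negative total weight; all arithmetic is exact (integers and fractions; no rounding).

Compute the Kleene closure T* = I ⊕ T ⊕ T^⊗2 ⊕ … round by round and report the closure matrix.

D(0):
  [0, 7, 6, 7, 4, -3, 17]
  [15, 0, 3, ∞, 20, 5, 1]
  [∞, 8, 0, 17, 6, 15, ∞]
  [0, 11, -3, 0, 7, 19, 6]
  [∞, 3, -2, 12, 0, 7, 15]
  [5, 14, 11, ∞, -2, 0, 19]
  [∞, ∞, 14, 14, 13, 6, 0]
D(1):
  [0, 7, 6, 7, 4, -3, 17]
  [15, 0, 3, 22, 19, 5, 1]
  [∞, 8, 0, 17, 6, 15, ∞]
  [0, 7, -3, 0, 4, -3, 6]
  [∞, 3, -2, 12, 0, 7, 15]
  [5, 12, 11, 12, -2, 0, 19]
  [∞, ∞, 14, 14, 13, 6, 0]
D(2):
  [0, 7, 6, 7, 4, -3, 8]
  [15, 0, 3, 22, 19, 5, 1]
  [23, 8, 0, 17, 6, 13, 9]
  [0, 7, -3, 0, 4, -3, 6]
  [18, 3, -2, 12, 0, 7, 4]
  [5, 12, 11, 12, -2, 0, 13]
  [∞, ∞, 14, 14, 13, 6, 0]
D(3):
  [0, 7, 6, 7, 4, -3, 8]
  [15, 0, 3, 20, 9, 5, 1]
  [23, 8, 0, 17, 6, 13, 9]
  [0, 5, -3, 0, 3, -3, 6]
  [18, 3, -2, 12, 0, 7, 4]
  [5, 12, 11, 12, -2, 0, 13]
  [37, 22, 14, 14, 13, 6, 0]
D(4):
  [0, 7, 4, 7, 4, -3, 8]
  [15, 0, 3, 20, 9, 5, 1]
  [17, 8, 0, 17, 6, 13, 9]
  [0, 5, -3, 0, 3, -3, 6]
  [12, 3, -2, 12, 0, 7, 4]
  [5, 12, 9, 12, -2, 0, 13]
  [14, 19, 11, 14, 13, 6, 0]
D(5):
  [0, 7, 2, 7, 4, -3, 8]
  [15, 0, 3, 20, 9, 5, 1]
  [17, 8, 0, 17, 6, 13, 9]
  [0, 5, -3, 0, 3, -3, 6]
  [12, 3, -2, 12, 0, 7, 4]
  [5, 1, -4, 10, -2, 0, 2]
  [14, 16, 11, 14, 13, 6, 0]
D(6):
  [0, -2, -7, 7, -5, -3, -1]
  [10, 0, 1, 15, 3, 5, 1]
  [17, 8, 0, 17, 6, 13, 9]
  [0, -2, -7, 0, -5, -3, -1]
  [12, 3, -2, 12, 0, 7, 4]
  [5, 1, -4, 10, -2, 0, 2]
  [11, 7, 2, 14, 4, 6, 0]
D(7):
  [0, -2, -7, 7, -5, -3, -1]
  [10, 0, 1, 15, 3, 5, 1]
  [17, 8, 0, 17, 6, 13, 9]
  [0, -2, -7, 0, -5, -3, -1]
  [12, 3, -2, 12, 0, 7, 4]
  [5, 1, -4, 10, -2, 0, 2]
  [11, 7, 2, 14, 4, 6, 0]
Answer: T* = [[0, -2, -7, 7, -5, -3, -1], [10, 0, 1, 15, 3, 5, 1], [17, 8, 0, 17, 6, 13, 9], [0, -2, -7, 0, -5, -3, -1], [12, 3, -2, 12, 0, 7, 4], [5, 1, -4, 10, -2, 0, 2], [11, 7, 2, 14, 4, 6, 0]]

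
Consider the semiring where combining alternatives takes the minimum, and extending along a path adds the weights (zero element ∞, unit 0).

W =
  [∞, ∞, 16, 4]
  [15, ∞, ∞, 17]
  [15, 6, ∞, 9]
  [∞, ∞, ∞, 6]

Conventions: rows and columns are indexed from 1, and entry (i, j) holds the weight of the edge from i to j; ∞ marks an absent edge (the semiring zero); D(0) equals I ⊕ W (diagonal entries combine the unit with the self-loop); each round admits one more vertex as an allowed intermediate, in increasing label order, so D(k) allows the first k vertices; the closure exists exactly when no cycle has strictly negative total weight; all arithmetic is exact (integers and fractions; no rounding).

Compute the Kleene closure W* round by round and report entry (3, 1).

D(0):
  [0, ∞, 16, 4]
  [15, 0, ∞, 17]
  [15, 6, 0, 9]
  [∞, ∞, ∞, 0]
D(1):
  [0, ∞, 16, 4]
  [15, 0, 31, 17]
  [15, 6, 0, 9]
  [∞, ∞, ∞, 0]
D(2):
  [0, ∞, 16, 4]
  [15, 0, 31, 17]
  [15, 6, 0, 9]
  [∞, ∞, ∞, 0]
D(3):
  [0, 22, 16, 4]
  [15, 0, 31, 17]
  [15, 6, 0, 9]
  [∞, ∞, ∞, 0]
D(4):
  [0, 22, 16, 4]
  [15, 0, 31, 17]
  [15, 6, 0, 9]
  [∞, ∞, ∞, 0]
Answer: W*[3][1] = 15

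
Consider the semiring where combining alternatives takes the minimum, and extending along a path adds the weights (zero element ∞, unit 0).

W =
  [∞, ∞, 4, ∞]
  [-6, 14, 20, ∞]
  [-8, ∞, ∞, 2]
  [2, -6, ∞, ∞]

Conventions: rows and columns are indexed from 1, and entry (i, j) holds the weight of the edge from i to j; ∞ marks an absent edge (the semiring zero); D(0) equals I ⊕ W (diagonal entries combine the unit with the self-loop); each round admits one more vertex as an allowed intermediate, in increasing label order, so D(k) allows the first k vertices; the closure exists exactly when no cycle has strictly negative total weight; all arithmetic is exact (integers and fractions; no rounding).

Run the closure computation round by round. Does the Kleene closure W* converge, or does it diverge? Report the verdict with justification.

D(0):
  [0, ∞, 4, ∞]
  [-6, 0, 20, ∞]
  [-8, ∞, 0, 2]
  [2, -6, ∞, 0]
Detection: at round 1, diagonal entry (3, 3) turns strictly negative.
Key observation: the cycle 3->1->3 has total weight (-8) + 4, which is strictly negative.
Answer: DIVERGES — negative cycle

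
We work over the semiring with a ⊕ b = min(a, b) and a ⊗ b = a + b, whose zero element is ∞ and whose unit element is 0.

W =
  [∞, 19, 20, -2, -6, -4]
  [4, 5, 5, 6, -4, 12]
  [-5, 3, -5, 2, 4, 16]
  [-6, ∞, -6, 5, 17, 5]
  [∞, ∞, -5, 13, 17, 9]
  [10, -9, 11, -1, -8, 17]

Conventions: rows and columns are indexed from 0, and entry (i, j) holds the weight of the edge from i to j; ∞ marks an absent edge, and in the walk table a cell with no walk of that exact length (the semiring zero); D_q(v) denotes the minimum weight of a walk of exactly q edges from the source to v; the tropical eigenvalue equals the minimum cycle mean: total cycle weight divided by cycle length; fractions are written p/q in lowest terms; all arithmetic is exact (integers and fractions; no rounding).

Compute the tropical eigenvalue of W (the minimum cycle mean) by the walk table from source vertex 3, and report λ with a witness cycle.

q=0: [∞, ∞, ∞, 0, ∞, ∞]
q=1: [-6, ∞, -6, 5, 17, 5]
q=2: [-11, -4, -11, -8, -12, -10]
q=3: [-16, -19, -17, -13, -18, -15]
q=4: [-22, -24, -23, -18, -23, -20]
q=5: [-28, -29, -28, -24, -28, -26]
q=6: [-33, -35, -33, -30, -34, -32]
Optimal cycle mean attained by: cycle 0->5->4->2->0, total (-4) + (-8) + (-5) + (-5), length 4.
Answer: λ = -11/2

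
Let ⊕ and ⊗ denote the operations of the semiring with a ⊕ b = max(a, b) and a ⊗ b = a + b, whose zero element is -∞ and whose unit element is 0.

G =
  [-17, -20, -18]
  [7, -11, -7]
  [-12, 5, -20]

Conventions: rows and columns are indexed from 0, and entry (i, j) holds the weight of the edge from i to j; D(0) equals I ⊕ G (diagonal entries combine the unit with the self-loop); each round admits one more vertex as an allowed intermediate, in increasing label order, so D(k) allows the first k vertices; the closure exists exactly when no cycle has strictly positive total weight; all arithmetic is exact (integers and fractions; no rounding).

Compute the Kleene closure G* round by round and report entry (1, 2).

D(0):
  [0, -20, -18]
  [7, 0, -7]
  [-12, 5, 0]
D(1):
  [0, -20, -18]
  [7, 0, -7]
  [-12, 5, 0]
D(2):
  [0, -20, -18]
  [7, 0, -7]
  [12, 5, 0]
D(3):
  [0, -13, -18]
  [7, 0, -7]
  [12, 5, 0]
Answer: G*[1][2] = -7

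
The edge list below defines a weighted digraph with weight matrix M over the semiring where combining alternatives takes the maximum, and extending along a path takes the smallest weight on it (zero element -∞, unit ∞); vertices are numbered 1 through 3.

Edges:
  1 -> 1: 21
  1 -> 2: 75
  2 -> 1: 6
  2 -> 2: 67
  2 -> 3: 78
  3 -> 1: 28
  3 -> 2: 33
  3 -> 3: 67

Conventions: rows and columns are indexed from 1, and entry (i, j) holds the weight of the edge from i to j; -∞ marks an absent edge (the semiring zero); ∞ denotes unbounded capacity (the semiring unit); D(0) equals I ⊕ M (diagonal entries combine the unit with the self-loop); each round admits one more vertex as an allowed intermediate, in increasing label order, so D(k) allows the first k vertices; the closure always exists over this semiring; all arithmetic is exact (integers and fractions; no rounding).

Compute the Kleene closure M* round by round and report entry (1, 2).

D(0):
  [∞, 75, -∞]
  [6, ∞, 78]
  [28, 33, ∞]
D(1):
  [∞, 75, -∞]
  [6, ∞, 78]
  [28, 33, ∞]
D(2):
  [∞, 75, 75]
  [6, ∞, 78]
  [28, 33, ∞]
D(3):
  [∞, 75, 75]
  [28, ∞, 78]
  [28, 33, ∞]
Answer: M*[1][2] = 75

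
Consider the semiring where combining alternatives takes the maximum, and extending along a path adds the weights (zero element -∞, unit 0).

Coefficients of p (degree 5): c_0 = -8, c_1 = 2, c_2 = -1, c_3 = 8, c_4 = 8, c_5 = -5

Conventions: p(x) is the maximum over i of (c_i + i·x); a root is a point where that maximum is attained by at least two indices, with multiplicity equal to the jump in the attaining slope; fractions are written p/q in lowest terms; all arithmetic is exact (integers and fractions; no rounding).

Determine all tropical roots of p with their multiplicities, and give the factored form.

hull edge (i=0, c=-8) to (i=1, c=2): slope 10, span 1
hull edge (i=1, c=2) to (i=3, c=8): slope 3, span 2
hull edge (i=3, c=8) to (i=4, c=8): slope 0, span 1
hull edge (i=4, c=8) to (i=5, c=-5): slope -13, span 1
Factored form: p(x) = -5 ⊗ (x ⊕ (-10)) ⊗ (x ⊕ (-3)) ⊗ (x ⊕ (-3)) ⊗ (x ⊕ 0) ⊗ (x ⊕ 13)
Answer: roots = -10 (mult 1), -3 (mult 2), 0 (mult 1), 13 (mult 1)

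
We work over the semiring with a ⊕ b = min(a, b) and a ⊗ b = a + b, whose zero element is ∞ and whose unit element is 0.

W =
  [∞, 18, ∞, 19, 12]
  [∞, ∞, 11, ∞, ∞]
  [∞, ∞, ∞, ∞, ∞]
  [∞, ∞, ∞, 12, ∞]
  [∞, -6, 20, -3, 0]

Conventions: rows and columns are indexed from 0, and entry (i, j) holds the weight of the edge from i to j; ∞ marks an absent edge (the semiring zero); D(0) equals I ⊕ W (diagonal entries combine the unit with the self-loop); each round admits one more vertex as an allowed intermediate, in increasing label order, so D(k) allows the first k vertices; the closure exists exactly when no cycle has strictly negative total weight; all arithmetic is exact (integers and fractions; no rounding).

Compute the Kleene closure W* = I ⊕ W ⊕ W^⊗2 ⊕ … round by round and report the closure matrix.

D(0):
  [0, 18, ∞, 19, 12]
  [∞, 0, 11, ∞, ∞]
  [∞, ∞, 0, ∞, ∞]
  [∞, ∞, ∞, 0, ∞]
  [∞, -6, 20, -3, 0]
D(1):
  [0, 18, ∞, 19, 12]
  [∞, 0, 11, ∞, ∞]
  [∞, ∞, 0, ∞, ∞]
  [∞, ∞, ∞, 0, ∞]
  [∞, -6, 20, -3, 0]
D(2):
  [0, 18, 29, 19, 12]
  [∞, 0, 11, ∞, ∞]
  [∞, ∞, 0, ∞, ∞]
  [∞, ∞, ∞, 0, ∞]
  [∞, -6, 5, -3, 0]
D(3):
  [0, 18, 29, 19, 12]
  [∞, 0, 11, ∞, ∞]
  [∞, ∞, 0, ∞, ∞]
  [∞, ∞, ∞, 0, ∞]
  [∞, -6, 5, -3, 0]
D(4):
  [0, 18, 29, 19, 12]
  [∞, 0, 11, ∞, ∞]
  [∞, ∞, 0, ∞, ∞]
  [∞, ∞, ∞, 0, ∞]
  [∞, -6, 5, -3, 0]
D(5):
  [0, 6, 17, 9, 12]
  [∞, 0, 11, ∞, ∞]
  [∞, ∞, 0, ∞, ∞]
  [∞, ∞, ∞, 0, ∞]
  [∞, -6, 5, -3, 0]
Answer: W* = [[0, 6, 17, 9, 12], [∞, 0, 11, ∞, ∞], [∞, ∞, 0, ∞, ∞], [∞, ∞, ∞, 0, ∞], [∞, -6, 5, -3, 0]]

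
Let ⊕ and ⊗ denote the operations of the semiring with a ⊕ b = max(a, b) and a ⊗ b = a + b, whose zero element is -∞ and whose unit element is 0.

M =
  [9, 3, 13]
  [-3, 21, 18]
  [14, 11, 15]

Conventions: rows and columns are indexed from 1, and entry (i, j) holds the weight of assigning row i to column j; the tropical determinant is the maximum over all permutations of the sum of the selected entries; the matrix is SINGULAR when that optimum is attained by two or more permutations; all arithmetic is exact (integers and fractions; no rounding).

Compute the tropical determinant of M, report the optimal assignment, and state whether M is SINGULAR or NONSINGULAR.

σ = (1, 2, 3): 9 + 21 + 15 = 45
σ = (1, 3, 2): 9 + 18 + 11 = 38
σ = (2, 1, 3): 3 + (-3) + 15 = 15
σ = (2, 3, 1): 3 + 18 + 14 = 35
σ = (3, 1, 2): 13 + (-3) + 11 = 21
σ = (3, 2, 1): 13 + 21 + 14 = 48
Optimal value attained by: σ = (3, 2, 1).
Answer: det⊕(M) = 48; verdict: NONSINGULAR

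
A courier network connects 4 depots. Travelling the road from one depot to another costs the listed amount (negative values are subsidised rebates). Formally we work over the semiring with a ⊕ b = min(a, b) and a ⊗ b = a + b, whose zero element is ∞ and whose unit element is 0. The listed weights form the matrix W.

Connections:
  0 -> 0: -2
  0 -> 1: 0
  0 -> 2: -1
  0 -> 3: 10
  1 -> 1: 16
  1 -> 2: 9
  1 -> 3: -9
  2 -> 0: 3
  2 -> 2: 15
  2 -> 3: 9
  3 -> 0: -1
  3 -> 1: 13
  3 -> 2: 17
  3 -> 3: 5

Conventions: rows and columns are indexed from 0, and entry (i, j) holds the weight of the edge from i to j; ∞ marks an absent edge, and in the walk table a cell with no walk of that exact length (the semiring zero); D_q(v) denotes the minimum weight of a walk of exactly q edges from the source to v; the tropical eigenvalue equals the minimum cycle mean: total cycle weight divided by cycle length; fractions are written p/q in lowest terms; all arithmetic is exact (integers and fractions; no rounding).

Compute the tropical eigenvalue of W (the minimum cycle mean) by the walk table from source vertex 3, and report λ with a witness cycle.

q=0: [∞, ∞, ∞, 0]
q=1: [-1, 13, 17, 5]
q=2: [-3, -1, -2, 4]
q=3: [-5, -3, -4, -10]
q=4: [-11, -5, -6, -12]
Optimal cycle mean attained by: cycle 0->1->3->0, total 0 + (-9) + (-1), length 3.
Answer: λ = -10/3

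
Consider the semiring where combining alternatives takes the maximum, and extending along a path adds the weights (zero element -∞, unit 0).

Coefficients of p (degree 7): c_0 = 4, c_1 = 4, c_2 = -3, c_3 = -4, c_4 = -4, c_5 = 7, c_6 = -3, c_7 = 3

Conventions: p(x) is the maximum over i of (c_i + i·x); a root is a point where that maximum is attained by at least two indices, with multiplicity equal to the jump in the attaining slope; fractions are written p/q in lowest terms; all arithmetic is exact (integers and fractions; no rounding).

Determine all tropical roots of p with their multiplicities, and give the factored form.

hull edge (i=0, c=4) to (i=5, c=7): slope 3/5, span 5
hull edge (i=5, c=7) to (i=7, c=3): slope -2, span 2
Factored form: p(x) = 3 ⊗ (x ⊕ (-3/5)) ⊗ (x ⊕ (-3/5)) ⊗ (x ⊕ (-3/5)) ⊗ (x ⊕ (-3/5)) ⊗ (x ⊕ (-3/5)) ⊗ (x ⊕ 2) ⊗ (x ⊕ 2)
Answer: roots = -3/5 (mult 5), 2 (mult 2)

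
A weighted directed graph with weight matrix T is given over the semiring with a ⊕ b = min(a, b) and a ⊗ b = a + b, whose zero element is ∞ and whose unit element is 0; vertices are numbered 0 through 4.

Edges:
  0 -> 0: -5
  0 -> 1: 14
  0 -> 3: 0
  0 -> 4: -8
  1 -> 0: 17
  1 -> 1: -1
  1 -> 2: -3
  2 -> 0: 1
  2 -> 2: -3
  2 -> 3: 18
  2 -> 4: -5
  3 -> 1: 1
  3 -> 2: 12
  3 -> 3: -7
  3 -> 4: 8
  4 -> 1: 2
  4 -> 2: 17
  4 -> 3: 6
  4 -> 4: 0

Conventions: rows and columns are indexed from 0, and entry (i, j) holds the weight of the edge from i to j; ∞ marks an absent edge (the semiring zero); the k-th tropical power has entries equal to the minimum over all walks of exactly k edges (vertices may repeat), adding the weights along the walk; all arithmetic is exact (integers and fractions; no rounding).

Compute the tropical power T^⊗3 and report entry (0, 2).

T^⊗2:
  [-10, -6, 9, -7, -13]
  [-2, -2, -6, 15, -8]
  [-4, -3, -6, 1, -8]
  [13, -6, -2, -14, 1]
  [18, 1, -1, -1, 0]
T^⊗3:
  [-15, -11, -9, -14, -18]
  [-7, -6, -9, -2, -11]
  [-9, -6, -9, -6, -12]
  [-1, -13, -9, -21, -7]
  [0, 0, -4, -8, -6]
Key observation: the optimum is the walk 0->4->1->2, with weight (-8) + 2 + (-3) = -9.
Optimal value attained by: walk 0->4->1->2.
Answer: (T^⊗3)[0][2] = -9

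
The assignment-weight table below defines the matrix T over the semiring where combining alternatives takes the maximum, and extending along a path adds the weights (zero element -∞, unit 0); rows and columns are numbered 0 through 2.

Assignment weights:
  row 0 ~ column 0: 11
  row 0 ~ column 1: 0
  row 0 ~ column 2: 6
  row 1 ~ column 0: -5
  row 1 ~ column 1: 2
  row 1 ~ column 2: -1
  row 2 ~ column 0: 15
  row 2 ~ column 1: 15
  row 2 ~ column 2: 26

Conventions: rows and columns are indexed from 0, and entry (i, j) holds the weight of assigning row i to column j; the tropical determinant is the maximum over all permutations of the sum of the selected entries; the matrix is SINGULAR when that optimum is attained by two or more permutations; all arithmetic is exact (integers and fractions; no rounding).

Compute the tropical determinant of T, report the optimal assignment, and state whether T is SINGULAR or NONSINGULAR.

σ = (0, 1, 2): 11 + 2 + 26 = 39
σ = (0, 2, 1): 11 + (-1) + 15 = 25
σ = (1, 0, 2): 0 + (-5) + 26 = 21
σ = (1, 2, 0): 0 + (-1) + 15 = 14
σ = (2, 0, 1): 6 + (-5) + 15 = 16
σ = (2, 1, 0): 6 + 2 + 15 = 23
Optimal value attained by: σ = (0, 1, 2).
Answer: det⊕(T) = 39; verdict: NONSINGULAR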